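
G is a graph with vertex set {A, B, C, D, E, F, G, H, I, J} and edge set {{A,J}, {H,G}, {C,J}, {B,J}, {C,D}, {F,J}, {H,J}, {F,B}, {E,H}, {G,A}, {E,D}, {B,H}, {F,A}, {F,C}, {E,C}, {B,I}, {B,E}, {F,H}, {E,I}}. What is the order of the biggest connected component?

10

Starting from A we can reach A, B, C, D, E, F, G, H, I, J. That is one component of size 10.
The largest has 10 vertices.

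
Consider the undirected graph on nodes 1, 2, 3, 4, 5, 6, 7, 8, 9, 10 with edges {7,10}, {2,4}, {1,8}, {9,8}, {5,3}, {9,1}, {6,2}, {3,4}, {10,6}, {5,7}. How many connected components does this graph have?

2

Starting from 1 we can reach 1, 8, 9. That is one component of size 3.
Starting from 2 we can reach 2, 3, 4, 5, 6, 7, 10. That is one component of size 7.
Total: 2 components.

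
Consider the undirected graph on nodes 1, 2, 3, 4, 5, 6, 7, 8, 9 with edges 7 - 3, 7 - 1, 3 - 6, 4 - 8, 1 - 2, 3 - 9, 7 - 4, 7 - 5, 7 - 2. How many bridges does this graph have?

The edges on the cycle 7-1-2-7 are not bridges since each lies on that cycle.
But removing 3 - 9 disconnects 3 from 9; removing 7 - 3 disconnects 7 from 3; removing 3 - 6 disconnects 3 from 6; removing 7 - 5 disconnects 7 from 5 — these are bridges.
In total 6 edges are bridges.

6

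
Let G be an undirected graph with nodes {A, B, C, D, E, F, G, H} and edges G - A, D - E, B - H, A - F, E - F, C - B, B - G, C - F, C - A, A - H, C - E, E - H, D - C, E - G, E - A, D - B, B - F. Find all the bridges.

The edges on the cycle D-C-E-G-A-H-B-D are not bridges since each lies on that cycle.
Every edge lies on some cycle, so there are no bridges.

none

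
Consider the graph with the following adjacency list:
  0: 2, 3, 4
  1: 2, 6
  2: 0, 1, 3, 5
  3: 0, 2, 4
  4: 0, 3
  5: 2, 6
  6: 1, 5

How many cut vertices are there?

Removing 2 increases the component count from 1 to 2, so 2 is a cut vertex.
By contrast removing 4 leaves 1 component; it is not a cut vertex. No other vertex is a cut vertex either.

1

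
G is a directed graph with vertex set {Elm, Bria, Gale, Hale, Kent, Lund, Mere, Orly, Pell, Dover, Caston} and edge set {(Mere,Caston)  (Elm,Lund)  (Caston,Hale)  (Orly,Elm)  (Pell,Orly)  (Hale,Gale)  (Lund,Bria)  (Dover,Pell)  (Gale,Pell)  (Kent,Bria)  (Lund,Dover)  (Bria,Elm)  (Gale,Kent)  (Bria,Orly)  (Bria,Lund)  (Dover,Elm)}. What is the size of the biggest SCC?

{Elm, Bria, Lund, Orly, Pell, Dover} are all mutually reachable — one SCC of size 6.
{Gale} is an SCC by itself.
{Caston} is an SCC by itself.
{Kent} is an SCC by itself.
{Hale} is an SCC by itself.
(and 1 more singleton SCC)
The largest has 6 vertices.

6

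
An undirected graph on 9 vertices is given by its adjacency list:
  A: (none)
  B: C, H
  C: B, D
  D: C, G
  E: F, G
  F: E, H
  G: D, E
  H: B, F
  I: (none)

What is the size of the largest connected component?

I is isolated — a component by itself.
A is isolated — a component by itself.
Starting from B we can reach B, C, D, E, F, G, H. That is one component of size 7.
The largest has 7 vertices.

7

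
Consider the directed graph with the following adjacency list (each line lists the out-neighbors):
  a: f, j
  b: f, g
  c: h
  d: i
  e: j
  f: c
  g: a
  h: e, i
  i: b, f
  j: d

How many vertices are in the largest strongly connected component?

{a, b, c, d, e, f, g, h, i, j} are all mutually reachable — one SCC of size 10.
The largest has 10 vertices.

10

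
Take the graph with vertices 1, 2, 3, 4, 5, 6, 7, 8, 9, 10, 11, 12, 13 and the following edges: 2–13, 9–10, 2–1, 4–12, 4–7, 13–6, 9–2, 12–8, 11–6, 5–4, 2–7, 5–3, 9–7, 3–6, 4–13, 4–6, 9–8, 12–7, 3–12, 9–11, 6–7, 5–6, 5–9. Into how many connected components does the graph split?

1

Starting from 1 we can reach 1, 2, 3, 4, 5, 6, 7, 8, 9, 10, 11, 12, 13. That is one component of size 13.
Total: 1 component.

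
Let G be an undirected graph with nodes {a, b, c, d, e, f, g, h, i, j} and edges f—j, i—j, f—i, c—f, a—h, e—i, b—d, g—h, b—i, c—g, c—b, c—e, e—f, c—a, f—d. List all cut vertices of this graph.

c

Removing c increases the component count from 1 to 2, so c is a cut vertex.
By contrast removing e leaves 1 component; it is not a cut vertex. No other vertex is a cut vertex either.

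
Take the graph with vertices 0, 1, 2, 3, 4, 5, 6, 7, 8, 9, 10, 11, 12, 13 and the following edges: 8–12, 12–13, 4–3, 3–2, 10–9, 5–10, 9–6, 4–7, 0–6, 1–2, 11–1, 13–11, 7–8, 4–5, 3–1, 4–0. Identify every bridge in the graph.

none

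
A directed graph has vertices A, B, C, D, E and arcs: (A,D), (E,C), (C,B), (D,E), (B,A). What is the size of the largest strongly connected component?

{A, B, C, D, E} are all mutually reachable — one SCC of size 5.
The largest has 5 vertices.

5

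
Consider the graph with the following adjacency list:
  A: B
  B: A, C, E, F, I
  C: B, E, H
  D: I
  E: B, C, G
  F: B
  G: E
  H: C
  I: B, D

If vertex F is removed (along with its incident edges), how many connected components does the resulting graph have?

1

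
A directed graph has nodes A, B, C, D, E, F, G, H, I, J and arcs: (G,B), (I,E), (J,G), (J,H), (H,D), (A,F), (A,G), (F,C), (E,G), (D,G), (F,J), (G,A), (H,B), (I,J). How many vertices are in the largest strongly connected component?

{A, D, F, G, H, J} are all mutually reachable — one SCC of size 6.
{B} is an SCC by itself.
{C} is an SCC by itself.
{E} is an SCC by itself.
{I} is an SCC by itself.
The largest has 6 vertices.

6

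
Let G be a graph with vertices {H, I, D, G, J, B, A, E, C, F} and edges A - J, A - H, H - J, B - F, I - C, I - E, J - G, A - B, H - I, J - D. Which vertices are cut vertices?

Removing A increases the component count from 1 to 2, so A is a cut vertex.
Removing B increases the component count from 1 to 2, so B is a cut vertex.
Removing H increases the component count from 1 to 2, so H is a cut vertex.
Likewise I, J are cut vertices.
By contrast removing F leaves 1 component; it is not a cut vertex. No other vertex is a cut vertex either.

A, B, H, I, J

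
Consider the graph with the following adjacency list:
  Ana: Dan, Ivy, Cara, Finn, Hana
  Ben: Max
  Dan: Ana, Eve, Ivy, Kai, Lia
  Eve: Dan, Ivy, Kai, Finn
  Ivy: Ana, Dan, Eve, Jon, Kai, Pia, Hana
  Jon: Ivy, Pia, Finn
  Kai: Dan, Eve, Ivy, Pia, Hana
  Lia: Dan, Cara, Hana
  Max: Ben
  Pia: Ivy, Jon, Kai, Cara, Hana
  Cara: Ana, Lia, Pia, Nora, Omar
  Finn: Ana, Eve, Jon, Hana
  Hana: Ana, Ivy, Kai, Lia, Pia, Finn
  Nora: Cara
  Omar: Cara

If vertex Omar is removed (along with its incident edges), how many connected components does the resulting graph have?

2

With Omar gone, the remaining components are: {Ben, Max}; {Ana, Dan, Eve, Ivy, Jon, Kai, Lia, Pia, Cara, Finn, Hana, Nora}.
That is 2 components.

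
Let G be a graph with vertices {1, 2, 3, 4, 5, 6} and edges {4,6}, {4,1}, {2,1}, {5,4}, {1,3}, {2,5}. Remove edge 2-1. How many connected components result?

1

2 and 1 are still connected via 2-5-4-1, so the component count stays at 1.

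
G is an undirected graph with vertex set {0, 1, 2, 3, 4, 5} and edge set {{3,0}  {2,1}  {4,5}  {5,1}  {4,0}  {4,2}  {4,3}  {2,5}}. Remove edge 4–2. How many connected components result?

1

4 and 2 are still connected via 4-5-2, so the component count stays at 1.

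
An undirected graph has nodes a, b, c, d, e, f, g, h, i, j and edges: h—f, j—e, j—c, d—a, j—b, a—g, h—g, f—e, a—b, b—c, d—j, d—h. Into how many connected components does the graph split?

i is isolated — a component by itself.
Starting from a we can reach a, b, c, d, e, f, g, h, j. That is one component of size 9.
Total: 2 components.

2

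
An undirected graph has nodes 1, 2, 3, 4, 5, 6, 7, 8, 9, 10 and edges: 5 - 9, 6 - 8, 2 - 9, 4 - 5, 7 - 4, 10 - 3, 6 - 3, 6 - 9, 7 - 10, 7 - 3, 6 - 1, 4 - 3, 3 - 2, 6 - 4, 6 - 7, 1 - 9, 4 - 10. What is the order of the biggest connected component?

10

Starting from 1 we can reach 1, 2, 3, 4, 5, 6, 7, 8, 9, 10. That is one component of size 10.
The largest has 10 vertices.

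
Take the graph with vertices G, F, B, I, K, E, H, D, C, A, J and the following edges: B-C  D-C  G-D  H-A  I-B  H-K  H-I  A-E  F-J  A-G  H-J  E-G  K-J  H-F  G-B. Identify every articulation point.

H

Removing H increases the component count from 1 to 2, so H is a cut vertex.
By contrast removing B leaves 1 component; it is not a cut vertex. No other vertex is a cut vertex either.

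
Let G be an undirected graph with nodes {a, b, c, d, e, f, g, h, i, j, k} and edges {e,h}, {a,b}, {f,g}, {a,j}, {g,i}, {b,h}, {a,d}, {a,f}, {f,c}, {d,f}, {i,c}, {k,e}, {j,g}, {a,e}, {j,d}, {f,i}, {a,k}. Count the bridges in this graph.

The edges on the cycle a-k-e-a are not bridges since each lies on that cycle.
Every edge lies on some cycle, so there are no bridges.

0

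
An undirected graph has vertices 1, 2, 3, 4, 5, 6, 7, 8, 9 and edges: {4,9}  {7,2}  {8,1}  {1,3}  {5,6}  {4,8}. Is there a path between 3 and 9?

Yes

From 3 we can reach 1, 3, 4, 8, 9, which includes 9.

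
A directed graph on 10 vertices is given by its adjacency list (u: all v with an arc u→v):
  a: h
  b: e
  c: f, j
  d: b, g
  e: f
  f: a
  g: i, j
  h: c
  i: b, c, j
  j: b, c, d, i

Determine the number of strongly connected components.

1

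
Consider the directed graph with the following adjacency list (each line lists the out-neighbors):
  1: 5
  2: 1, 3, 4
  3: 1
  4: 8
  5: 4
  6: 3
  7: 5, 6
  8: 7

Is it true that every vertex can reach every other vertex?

No

There is no directed path from 6 to 2, so the graph is not strongly connected.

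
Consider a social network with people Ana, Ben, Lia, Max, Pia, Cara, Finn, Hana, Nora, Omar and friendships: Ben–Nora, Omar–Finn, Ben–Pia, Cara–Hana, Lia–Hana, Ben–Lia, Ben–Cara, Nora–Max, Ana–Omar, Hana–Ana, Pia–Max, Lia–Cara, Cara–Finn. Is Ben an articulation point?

Yes

Deleting Ben raises the number of components from 1 to 2, so Ben is a cut vertex.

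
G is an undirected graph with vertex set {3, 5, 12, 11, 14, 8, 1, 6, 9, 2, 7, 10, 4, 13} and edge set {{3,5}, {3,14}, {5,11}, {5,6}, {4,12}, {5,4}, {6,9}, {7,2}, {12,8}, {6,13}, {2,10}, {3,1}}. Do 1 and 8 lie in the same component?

From 1 we can reach 1, 3, 4, 5, 6, 8, 9, 11, 12, 13, 14, which includes 8.

Yes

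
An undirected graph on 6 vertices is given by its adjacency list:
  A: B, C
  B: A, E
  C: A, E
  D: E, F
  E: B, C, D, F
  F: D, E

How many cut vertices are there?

1

Removing E increases the component count from 1 to 2, so E is a cut vertex.
By contrast removing C leaves 1 component; it is not a cut vertex. No other vertex is a cut vertex either.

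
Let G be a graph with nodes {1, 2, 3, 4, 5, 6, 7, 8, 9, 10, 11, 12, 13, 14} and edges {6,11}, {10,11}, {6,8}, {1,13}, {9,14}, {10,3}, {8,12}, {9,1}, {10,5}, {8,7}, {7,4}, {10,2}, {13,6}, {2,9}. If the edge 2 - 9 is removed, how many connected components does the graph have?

2 and 9 are still connected via 2-10-11-6-13-1-9, so the component count stays at 1.

1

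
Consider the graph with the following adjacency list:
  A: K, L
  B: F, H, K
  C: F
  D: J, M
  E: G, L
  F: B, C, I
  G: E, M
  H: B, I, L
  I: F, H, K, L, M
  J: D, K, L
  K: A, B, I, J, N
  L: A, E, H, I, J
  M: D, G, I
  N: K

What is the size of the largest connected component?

14

Starting from A we can reach A, B, C, D, E, F, G, H, I, J, K, L, M, N. That is one component of size 14.
The largest has 14 vertices.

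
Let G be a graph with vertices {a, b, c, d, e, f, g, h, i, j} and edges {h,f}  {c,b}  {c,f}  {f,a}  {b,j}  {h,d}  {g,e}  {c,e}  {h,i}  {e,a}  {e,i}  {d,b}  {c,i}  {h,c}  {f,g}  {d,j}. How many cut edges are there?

0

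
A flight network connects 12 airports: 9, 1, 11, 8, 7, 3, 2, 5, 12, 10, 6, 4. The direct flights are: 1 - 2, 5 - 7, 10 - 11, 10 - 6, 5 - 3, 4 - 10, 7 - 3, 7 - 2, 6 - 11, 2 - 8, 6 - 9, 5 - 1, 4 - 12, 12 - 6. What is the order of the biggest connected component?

6

Starting from 4 we can reach 4, 6, 9, 10, 11, 12. That is one component of size 6.
Starting from 1 we can reach 1, 2, 3, 5, 7, 8. That is one component of size 6.
The largest has 6 vertices.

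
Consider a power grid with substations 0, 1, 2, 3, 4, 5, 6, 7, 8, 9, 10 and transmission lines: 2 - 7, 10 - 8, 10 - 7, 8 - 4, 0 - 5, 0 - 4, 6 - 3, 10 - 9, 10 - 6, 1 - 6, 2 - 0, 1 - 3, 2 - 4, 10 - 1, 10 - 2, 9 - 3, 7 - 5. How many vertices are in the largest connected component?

11

Starting from 0 we can reach 0, 1, 2, 3, 4, 5, 6, 7, 8, 9, 10. That is one component of size 11.
The largest has 11 vertices.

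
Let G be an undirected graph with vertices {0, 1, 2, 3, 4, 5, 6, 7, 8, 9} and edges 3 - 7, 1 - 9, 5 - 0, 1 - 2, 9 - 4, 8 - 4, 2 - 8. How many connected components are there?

4

6 is isolated — a component by itself.
Starting from 3 we can reach 3, 7. That is one component of size 2.
Starting from 0 we can reach 0, 5. That is one component of size 2.
Starting from 1 we can reach 1, 2, 4, 8, 9. That is one component of size 5.
Total: 4 components.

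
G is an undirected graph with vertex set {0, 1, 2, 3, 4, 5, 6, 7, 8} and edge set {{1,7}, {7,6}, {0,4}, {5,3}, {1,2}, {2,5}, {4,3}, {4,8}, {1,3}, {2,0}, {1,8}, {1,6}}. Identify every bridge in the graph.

The edges on the cycle 1-2-0-4-3-1 are not bridges since each lies on that cycle.
Every edge lies on some cycle, so there are no bridges.

none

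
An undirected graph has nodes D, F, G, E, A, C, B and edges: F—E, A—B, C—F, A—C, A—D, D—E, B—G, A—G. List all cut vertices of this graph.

Removing A increases the component count from 1 to 2, so A is a cut vertex.
By contrast removing C leaves 1 component; it is not a cut vertex. No other vertex is a cut vertex either.

A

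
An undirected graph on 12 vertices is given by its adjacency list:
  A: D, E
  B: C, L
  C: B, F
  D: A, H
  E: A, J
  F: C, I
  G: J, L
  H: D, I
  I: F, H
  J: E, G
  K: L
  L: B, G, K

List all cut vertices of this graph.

L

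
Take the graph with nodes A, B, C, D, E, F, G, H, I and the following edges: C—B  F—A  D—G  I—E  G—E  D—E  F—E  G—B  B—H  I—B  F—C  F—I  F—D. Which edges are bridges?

A-F, B-H

The edges on the cycle F-I-E-F are not bridges since each lies on that cycle.
But removing F—A disconnects F from A; removing H—B disconnects H from B — these are bridges.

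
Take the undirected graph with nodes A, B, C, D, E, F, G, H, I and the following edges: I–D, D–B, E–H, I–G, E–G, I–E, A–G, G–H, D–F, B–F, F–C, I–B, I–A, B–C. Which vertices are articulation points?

Removing I increases the component count from 1 to 2, so I is a cut vertex.
By contrast removing A leaves 1 component; it is not a cut vertex. No other vertex is a cut vertex either.

I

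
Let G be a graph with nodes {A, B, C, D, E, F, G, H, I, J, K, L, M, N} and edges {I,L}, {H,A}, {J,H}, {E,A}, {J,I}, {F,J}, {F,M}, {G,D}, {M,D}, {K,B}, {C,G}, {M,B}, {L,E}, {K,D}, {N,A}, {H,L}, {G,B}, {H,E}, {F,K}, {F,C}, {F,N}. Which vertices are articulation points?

F

Removing F increases the component count from 1 to 2, so F is a cut vertex.
By contrast removing K leaves 1 component; it is not a cut vertex. No other vertex is a cut vertex either.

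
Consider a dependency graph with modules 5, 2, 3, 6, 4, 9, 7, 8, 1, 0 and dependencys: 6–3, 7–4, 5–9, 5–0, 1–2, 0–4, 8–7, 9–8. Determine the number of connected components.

Starting from 1 we can reach 1, 2. That is one component of size 2.
Starting from 3 we can reach 3, 6. That is one component of size 2.
Starting from 0 we can reach 0, 4, 5, 7, 8, 9. That is one component of size 6.
Total: 3 components.

3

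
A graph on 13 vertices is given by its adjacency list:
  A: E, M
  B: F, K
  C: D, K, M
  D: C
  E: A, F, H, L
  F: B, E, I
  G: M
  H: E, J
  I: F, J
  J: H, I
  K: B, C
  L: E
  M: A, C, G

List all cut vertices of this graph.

C, E, M

Removing C increases the component count from 1 to 2, so C is a cut vertex.
Removing E increases the component count from 1 to 2, so E is a cut vertex.
Removing M increases the component count from 1 to 2, so M is a cut vertex.
By contrast removing H leaves 1 component; it is not a cut vertex. No other vertex is a cut vertex either.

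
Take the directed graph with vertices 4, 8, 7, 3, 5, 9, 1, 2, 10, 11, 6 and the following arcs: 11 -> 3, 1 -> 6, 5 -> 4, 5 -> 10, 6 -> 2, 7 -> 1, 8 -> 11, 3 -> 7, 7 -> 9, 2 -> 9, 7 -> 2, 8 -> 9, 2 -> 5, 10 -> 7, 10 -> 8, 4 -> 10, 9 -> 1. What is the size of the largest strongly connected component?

11

{1, 2, 3, 4, 5, 6, 7, 8, 9, 10, 11} are all mutually reachable — one SCC of size 11.
The largest has 11 vertices.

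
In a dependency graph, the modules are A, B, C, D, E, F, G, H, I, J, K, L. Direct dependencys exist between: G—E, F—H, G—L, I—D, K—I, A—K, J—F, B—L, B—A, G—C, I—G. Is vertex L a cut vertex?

Deleting L leaves 2 components (was 2), so L is not a cut vertex.

No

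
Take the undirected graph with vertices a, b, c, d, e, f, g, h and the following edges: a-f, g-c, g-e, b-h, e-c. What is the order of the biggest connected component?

d is isolated — a component by itself.
Starting from b we can reach b, h. That is one component of size 2.
Starting from a we can reach a, f. That is one component of size 2.
Starting from c we can reach c, e, g. That is one component of size 3.
The largest has 3 vertices.

3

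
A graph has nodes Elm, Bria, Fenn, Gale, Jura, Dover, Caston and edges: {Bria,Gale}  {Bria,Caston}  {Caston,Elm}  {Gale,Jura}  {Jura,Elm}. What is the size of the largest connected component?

Fenn is isolated — a component by itself.
Dover is isolated — a component by itself.
Starting from Elm we can reach Elm, Bria, Gale, Jura, Caston. That is one component of size 5.
The largest has 5 vertices.

5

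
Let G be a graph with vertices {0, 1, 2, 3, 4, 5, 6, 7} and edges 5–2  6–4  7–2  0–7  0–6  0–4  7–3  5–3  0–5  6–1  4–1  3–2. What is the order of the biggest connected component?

8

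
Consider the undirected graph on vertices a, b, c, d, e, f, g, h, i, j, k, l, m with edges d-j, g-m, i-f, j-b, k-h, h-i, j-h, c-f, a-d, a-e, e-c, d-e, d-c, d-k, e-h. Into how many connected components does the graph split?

3

l is isolated — a component by itself.
Starting from g we can reach g, m. That is one component of size 2.
Starting from a we can reach a, b, c, d, e, f, h, i, j, k. That is one component of size 10.
Total: 3 components.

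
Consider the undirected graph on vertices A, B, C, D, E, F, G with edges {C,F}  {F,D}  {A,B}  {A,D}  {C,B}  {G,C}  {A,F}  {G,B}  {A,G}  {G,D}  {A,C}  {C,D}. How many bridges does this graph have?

0

The edges on the cycle A-G-D-A are not bridges since each lies on that cycle.
Every edge lies on some cycle, so there are no bridges.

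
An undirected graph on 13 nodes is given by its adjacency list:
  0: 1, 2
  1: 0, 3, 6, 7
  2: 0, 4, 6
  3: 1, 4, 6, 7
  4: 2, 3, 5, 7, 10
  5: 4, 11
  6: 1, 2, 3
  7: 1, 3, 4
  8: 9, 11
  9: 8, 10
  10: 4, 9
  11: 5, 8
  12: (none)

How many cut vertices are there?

1

Removing 4 increases the component count from 2 to 3, so 4 is a cut vertex.
By contrast removing 0 leaves 2 components; it is not a cut vertex. No other vertex is a cut vertex either.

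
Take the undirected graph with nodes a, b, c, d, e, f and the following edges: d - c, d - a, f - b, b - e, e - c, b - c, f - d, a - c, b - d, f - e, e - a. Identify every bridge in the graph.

none

The edges on the cycle b-e-c-d-b are not bridges since each lies on that cycle.
Every edge lies on some cycle, so there are no bridges.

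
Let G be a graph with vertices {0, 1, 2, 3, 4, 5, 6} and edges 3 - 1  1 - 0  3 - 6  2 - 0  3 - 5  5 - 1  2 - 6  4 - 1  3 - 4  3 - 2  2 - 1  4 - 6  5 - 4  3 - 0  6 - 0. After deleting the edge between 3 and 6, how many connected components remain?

1

3 and 6 are still connected via 3-2-6, so the component count stays at 1.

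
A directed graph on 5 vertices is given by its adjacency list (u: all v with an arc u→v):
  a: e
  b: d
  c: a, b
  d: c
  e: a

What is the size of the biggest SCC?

{b, c, d} are all mutually reachable — one SCC of size 3.
{a, e} are all mutually reachable — one SCC of size 2.
The largest has 3 vertices.

3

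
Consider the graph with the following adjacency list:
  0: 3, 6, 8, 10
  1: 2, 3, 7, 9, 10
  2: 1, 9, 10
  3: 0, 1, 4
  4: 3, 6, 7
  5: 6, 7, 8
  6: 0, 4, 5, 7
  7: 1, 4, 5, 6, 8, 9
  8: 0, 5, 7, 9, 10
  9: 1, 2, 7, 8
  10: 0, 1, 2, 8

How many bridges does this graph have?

The edges on the cycle 8-5-6-0-8 are not bridges since each lies on that cycle.
Every edge lies on some cycle, so there are no bridges.

0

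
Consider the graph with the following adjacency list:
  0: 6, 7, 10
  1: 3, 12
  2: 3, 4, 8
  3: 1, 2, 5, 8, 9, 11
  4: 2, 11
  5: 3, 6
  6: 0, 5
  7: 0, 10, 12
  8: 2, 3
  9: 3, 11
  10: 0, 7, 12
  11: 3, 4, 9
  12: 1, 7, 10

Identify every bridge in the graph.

none

The edges on the cycle 3-9-11-3 are not bridges since each lies on that cycle.
Every edge lies on some cycle, so there are no bridges.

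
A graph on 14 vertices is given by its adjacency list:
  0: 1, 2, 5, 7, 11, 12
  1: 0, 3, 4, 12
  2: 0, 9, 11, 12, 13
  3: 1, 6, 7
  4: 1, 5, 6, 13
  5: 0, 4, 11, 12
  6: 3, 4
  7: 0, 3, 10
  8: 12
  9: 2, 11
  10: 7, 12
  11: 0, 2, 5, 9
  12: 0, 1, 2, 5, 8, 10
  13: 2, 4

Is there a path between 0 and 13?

From 0 we can reach 0, 1, 2, 3, 4, 5, 6, 7, 8, 9, 10, 11, 12, 13, which includes 13.

Yes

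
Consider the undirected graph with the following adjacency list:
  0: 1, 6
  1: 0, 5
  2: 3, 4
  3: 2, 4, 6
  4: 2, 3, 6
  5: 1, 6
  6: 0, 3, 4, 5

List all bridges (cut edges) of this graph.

none

The edges on the cycle 6-5-1-0-6 are not bridges since each lies on that cycle.
Every edge lies on some cycle, so there are no bridges.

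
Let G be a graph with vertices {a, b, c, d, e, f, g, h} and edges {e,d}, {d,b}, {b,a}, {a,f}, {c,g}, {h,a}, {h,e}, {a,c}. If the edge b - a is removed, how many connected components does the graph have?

1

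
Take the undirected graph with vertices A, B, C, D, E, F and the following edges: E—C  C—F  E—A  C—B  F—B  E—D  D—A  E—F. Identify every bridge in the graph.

The edges on the cycle E-D-A-E are not bridges since each lies on that cycle.
Every edge lies on some cycle, so there are no bridges.

none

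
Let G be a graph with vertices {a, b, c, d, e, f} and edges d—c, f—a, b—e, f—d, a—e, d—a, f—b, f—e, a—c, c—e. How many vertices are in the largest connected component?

Starting from a we can reach a, b, c, d, e, f. That is one component of size 6.
The largest has 6 vertices.

6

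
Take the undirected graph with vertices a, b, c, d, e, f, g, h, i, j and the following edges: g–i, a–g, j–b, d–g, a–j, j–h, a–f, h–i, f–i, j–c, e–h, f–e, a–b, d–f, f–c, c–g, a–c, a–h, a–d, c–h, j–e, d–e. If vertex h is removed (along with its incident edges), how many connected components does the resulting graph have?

1

With h gone, the remaining components are: {a, b, c, d, e, f, g, i, j}.
That is 1 component.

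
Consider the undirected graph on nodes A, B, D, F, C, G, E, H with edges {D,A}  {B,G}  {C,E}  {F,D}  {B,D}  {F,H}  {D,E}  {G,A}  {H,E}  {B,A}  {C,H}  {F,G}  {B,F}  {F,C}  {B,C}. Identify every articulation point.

Removing E, for instance, still leaves 1 component. No single vertex removal increases the component count — the graph has no articulation points.

none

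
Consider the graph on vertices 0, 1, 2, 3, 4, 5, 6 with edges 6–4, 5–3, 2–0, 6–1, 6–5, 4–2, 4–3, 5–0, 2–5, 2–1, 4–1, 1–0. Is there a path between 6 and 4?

Yes

From 6 we can reach 0, 1, 2, 3, 4, 5, 6, which includes 4.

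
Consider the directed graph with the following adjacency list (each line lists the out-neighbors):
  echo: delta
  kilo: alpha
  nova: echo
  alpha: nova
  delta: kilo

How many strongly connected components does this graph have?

{echo, kilo, nova, alpha, delta} are all mutually reachable — one SCC of size 5.
That gives 1 strongly connected component.

1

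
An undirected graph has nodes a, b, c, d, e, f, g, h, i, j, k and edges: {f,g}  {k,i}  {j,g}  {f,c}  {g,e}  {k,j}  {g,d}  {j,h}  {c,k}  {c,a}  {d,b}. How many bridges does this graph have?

6

The edges on the cycle f-c-k-j-g-f are not bridges since each lies on that cycle.
But removing e–g disconnects e from g; removing g–d disconnects g from d; removing d–b disconnects d from b; removing a–c disconnects a from c — these are bridges.
In total 6 edges are bridges.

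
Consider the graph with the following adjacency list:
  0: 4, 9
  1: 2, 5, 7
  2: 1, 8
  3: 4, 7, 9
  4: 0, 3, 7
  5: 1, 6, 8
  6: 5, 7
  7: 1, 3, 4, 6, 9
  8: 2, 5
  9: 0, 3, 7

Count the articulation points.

Removing 7 increases the component count from 1 to 2, so 7 is a cut vertex.
By contrast removing 9 leaves 1 component; it is not a cut vertex. No other vertex is a cut vertex either.

1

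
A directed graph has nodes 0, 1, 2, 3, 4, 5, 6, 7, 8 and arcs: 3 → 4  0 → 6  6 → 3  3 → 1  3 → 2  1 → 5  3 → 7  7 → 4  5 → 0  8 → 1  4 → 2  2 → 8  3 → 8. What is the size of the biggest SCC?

{0, 1, 2, 3, 4, 5, 6, 7, 8} are all mutually reachable — one SCC of size 9.
The largest has 9 vertices.

9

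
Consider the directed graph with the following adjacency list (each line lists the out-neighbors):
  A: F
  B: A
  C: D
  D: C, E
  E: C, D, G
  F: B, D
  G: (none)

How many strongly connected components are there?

{C, D, E} are all mutually reachable — one SCC of size 3.
{A, B, F} are all mutually reachable — one SCC of size 3.
{G} is an SCC by itself.
That gives 3 strongly connected components.

3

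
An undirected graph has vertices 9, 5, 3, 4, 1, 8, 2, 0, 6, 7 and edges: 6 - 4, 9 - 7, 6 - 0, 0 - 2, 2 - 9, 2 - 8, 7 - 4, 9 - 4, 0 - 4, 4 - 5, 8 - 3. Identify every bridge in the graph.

2-8, 3-8, 4-5

The edges on the cycle 9-7-4-9 are not bridges since each lies on that cycle.
But removing 8 - 2 disconnects 8 from 2; removing 5 - 4 disconnects 5 from 4; removing 8 - 3 disconnects 8 from 3 — these are bridges.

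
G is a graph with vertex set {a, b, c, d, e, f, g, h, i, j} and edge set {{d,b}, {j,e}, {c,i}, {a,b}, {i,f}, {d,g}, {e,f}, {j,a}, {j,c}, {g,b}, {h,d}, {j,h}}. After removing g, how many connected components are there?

With g gone, the remaining components are: {a, b, c, d, e, f, h, i, j}.
That is 1 component.

1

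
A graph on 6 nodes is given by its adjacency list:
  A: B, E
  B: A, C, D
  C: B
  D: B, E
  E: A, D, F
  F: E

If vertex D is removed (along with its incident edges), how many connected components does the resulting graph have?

1

With D gone, the remaining components are: {A, B, C, E, F}.
That is 1 component.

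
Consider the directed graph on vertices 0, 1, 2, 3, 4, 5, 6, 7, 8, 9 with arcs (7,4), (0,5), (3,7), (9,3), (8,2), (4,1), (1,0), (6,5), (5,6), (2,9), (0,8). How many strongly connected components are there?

2

{0, 1, 2, 3, 4, 7, 8, 9} are all mutually reachable — one SCC of size 8.
{5, 6} are all mutually reachable — one SCC of size 2.
That gives 2 strongly connected components.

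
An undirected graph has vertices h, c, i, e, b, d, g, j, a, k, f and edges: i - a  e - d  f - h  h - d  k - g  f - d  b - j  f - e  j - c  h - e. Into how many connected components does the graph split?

4

Starting from a we can reach a, i. That is one component of size 2.
Starting from g we can reach g, k. That is one component of size 2.
Starting from b we can reach b, c, j. That is one component of size 3.
Starting from d we can reach d, e, f, h. That is one component of size 4.
Total: 4 components.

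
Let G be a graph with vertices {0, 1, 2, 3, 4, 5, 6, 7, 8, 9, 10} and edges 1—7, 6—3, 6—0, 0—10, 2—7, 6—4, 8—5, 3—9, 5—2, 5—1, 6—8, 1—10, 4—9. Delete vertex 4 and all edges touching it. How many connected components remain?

1

With 4 gone, the remaining components are: {0, 1, 2, 3, 5, 6, 7, 8, 9, 10}.
That is 1 component.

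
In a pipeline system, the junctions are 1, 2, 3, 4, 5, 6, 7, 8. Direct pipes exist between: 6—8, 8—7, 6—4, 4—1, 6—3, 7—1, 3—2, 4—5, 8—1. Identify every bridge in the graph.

2-3, 3-6, 4-5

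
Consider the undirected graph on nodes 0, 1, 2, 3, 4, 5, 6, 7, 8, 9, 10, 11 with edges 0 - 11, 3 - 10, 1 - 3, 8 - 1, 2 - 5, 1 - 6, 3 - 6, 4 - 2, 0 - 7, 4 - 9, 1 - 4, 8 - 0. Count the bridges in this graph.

9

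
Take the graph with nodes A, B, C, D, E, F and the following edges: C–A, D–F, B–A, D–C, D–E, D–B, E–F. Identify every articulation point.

D

Removing D increases the component count from 1 to 2, so D is a cut vertex.
By contrast removing A leaves 1 component; it is not a cut vertex. No other vertex is a cut vertex either.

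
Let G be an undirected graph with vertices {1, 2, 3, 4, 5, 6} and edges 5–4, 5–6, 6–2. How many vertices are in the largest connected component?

4

1 is isolated — a component by itself.
3 is isolated — a component by itself.
Starting from 2 we can reach 2, 4, 5, 6. That is one component of size 4.
The largest has 4 vertices.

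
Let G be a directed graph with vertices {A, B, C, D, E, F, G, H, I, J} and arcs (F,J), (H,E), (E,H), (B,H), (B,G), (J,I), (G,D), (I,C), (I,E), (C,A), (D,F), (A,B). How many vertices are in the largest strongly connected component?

8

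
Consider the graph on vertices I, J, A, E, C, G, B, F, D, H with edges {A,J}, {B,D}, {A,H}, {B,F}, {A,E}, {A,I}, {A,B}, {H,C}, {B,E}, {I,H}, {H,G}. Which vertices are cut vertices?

Removing A increases the component count from 1 to 3, so A is a cut vertex.
Removing B increases the component count from 1 to 3, so B is a cut vertex.
Removing H increases the component count from 1 to 3, so H is a cut vertex.
By contrast removing D leaves 1 component; it is not a cut vertex. No other vertex is a cut vertex either.

A, B, H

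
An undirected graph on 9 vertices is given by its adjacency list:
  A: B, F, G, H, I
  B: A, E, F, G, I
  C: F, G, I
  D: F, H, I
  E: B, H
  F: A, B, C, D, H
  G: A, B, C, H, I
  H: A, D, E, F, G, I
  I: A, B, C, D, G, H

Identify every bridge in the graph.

The edges on the cycle H-E-B-I-H are not bridges since each lies on that cycle.
Every edge lies on some cycle, so there are no bridges.

none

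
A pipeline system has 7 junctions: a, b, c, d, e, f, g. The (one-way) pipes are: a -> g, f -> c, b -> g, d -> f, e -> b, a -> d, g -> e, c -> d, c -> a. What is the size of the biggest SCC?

{a, c, d, f} are all mutually reachable — one SCC of size 4.
{b, e, g} are all mutually reachable — one SCC of size 3.
The largest has 4 vertices.

4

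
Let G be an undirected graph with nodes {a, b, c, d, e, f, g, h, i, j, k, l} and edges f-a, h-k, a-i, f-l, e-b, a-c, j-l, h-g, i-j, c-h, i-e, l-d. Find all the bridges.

a-c, b-e, c-h, d-l, e-i, g-h, h-k

The edges on the cycle f-a-i-j-l-f are not bridges since each lies on that cycle.
But removing e-i disconnects e from i; removing l-d disconnects l from d; removing k-h disconnects k from h; removing e-b disconnects e from b — these are bridges.
In total 7 edges are bridges.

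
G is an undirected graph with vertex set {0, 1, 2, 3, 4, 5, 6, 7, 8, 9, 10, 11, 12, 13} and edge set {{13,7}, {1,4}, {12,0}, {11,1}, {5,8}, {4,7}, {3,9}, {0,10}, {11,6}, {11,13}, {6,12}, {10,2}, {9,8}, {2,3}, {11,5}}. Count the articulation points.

1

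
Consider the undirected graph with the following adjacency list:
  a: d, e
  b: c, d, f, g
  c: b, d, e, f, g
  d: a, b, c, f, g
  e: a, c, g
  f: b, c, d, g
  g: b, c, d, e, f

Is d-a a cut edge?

After removing d-a, the path d-g-e-a still connects them, so the edge is not a bridge.

No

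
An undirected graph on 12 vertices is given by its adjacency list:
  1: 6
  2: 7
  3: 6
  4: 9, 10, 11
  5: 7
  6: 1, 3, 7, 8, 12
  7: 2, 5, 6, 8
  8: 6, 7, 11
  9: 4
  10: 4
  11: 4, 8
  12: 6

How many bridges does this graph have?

The edges on the cycle 7-8-6-7 are not bridges since each lies on that cycle.
But removing 8-11 disconnects 8 from 11; removing 7-5 disconnects 7 from 5; removing 6-1 disconnects 6 from 1; removing 9-4 disconnects 9 from 4 — these are bridges.
In total 9 edges are bridges.

9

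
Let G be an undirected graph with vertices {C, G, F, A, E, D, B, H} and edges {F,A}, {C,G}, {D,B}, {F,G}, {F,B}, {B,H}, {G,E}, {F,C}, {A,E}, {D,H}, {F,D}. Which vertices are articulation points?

F

Removing F increases the component count from 1 to 2, so F is a cut vertex.
By contrast removing D leaves 1 component; it is not a cut vertex. No other vertex is a cut vertex either.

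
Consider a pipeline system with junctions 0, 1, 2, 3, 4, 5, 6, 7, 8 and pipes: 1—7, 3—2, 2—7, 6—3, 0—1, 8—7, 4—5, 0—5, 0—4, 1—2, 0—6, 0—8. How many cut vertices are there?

Removing 0 increases the component count from 1 to 2, so 0 is a cut vertex.
By contrast removing 6 leaves 1 component; it is not a cut vertex. No other vertex is a cut vertex either.

1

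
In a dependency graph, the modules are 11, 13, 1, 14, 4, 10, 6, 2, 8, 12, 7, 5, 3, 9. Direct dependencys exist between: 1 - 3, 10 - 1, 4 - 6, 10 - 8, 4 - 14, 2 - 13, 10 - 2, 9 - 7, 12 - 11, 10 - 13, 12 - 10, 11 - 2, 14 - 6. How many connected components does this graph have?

4

5 is isolated — a component by itself.
Starting from 7 we can reach 7, 9. That is one component of size 2.
Starting from 4 we can reach 4, 6, 14. That is one component of size 3.
Starting from 1 we can reach 1, 2, 3, 8, 10, 11, 12, 13. That is one component of size 8.
Total: 4 components.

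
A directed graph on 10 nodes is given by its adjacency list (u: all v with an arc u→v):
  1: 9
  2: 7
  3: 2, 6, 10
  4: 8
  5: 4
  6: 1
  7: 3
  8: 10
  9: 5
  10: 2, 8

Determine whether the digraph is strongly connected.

From 5 we can reach every vertex (1, 2, 3, 4, 5, 6, 7, 8, 9, 10), and every vertex can reach 5 (1, 2, 3, 4, 5, 6, 7, 8, 9, 10). So the whole graph is one strongly connected component.

Yes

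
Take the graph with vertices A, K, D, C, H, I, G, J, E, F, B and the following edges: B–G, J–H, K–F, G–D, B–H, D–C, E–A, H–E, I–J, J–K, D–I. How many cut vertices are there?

5

Removing D increases the component count from 1 to 2, so D is a cut vertex.
Removing E increases the component count from 1 to 2, so E is a cut vertex.
Removing H increases the component count from 1 to 2, so H is a cut vertex.
Likewise J, K are cut vertices.
By contrast removing B leaves 1 component; it is not a cut vertex. No other vertex is a cut vertex either.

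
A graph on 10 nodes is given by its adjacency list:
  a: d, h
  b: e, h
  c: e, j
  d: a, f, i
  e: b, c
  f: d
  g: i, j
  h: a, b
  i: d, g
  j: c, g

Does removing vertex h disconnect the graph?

No

Deleting h leaves 1 component (was 1) (its neighbors a, b remain connected to each other), so h is not a cut vertex.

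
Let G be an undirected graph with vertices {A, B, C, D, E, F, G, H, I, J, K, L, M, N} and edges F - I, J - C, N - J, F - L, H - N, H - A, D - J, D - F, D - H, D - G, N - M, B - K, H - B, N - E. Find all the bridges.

A-H, B-H, B-K, C-J, D-F, D-G, E-N, F-I, F-L, M-N

The edges on the cycle D-H-N-J-D are not bridges since each lies on that cycle.
But removing L - F disconnects L from F; removing H - B disconnects H from B; removing D - G disconnects D from G; removing F - I disconnects F from I — these are bridges.
In total 10 edges are bridges.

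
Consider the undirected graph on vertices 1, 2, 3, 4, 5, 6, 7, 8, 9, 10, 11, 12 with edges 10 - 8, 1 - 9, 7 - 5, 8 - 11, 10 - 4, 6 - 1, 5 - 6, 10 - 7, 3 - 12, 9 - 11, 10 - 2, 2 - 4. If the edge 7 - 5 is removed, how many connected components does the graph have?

2

7 and 5 are still connected via 7-10-8-11-9-1-6-5, so the component count stays at 2.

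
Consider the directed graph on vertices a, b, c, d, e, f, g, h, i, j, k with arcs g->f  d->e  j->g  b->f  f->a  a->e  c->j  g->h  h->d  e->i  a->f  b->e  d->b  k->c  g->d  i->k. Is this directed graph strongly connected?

Yes

From c we can reach every vertex (a, b, c, d, e, f, g, h, i, j, k), and every vertex can reach c (a, b, c, d, e, f, g, h, i, j, k). So the whole graph is one strongly connected component.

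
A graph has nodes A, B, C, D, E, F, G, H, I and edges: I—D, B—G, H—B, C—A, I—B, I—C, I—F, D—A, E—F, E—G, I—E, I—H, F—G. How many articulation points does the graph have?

Removing I increases the component count from 1 to 2, so I is a cut vertex.
By contrast removing D leaves 1 component; it is not a cut vertex. No other vertex is a cut vertex either.

1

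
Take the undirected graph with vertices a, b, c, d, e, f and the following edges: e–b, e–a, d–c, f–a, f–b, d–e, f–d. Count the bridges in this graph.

1

The edges on the cycle f-d-e-a-f are not bridges since each lies on that cycle.
But removing c–d disconnects c from d — this is a bridge.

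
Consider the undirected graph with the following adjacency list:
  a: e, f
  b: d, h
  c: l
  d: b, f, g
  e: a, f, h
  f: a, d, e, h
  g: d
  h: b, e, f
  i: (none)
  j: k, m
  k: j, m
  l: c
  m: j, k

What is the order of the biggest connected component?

i is isolated — a component by itself.
Starting from c we can reach c, l. That is one component of size 2.
Starting from j we can reach j, k, m. That is one component of size 3.
Starting from a we can reach a, b, d, e, f, g, h. That is one component of size 7.
The largest has 7 vertices.

7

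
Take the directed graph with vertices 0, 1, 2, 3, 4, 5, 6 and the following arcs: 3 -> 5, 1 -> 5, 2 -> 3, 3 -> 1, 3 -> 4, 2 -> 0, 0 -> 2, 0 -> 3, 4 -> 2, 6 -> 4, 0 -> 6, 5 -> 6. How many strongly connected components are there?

1

{0, 1, 2, 3, 4, 5, 6} are all mutually reachable — one SCC of size 7.
That gives 1 strongly connected component.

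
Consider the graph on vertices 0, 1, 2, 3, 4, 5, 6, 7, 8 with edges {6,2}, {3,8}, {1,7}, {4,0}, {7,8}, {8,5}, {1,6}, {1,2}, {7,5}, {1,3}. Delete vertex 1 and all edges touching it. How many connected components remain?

With 1 gone, the remaining components are: {0, 4}; {2, 6}; {3, 5, 7, 8}.
That is 3 components.

3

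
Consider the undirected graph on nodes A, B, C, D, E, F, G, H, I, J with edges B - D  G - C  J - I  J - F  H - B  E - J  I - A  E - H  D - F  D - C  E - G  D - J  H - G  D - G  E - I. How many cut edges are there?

1

The edges on the cycle E-H-B-D-J-E are not bridges since each lies on that cycle.
But removing I - A disconnects I from A — this is a bridge.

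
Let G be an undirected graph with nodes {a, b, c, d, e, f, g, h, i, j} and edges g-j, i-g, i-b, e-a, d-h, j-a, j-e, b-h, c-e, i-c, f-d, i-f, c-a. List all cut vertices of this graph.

Removing i increases the component count from 1 to 2, so i is a cut vertex.
By contrast removing f leaves 1 component; it is not a cut vertex. No other vertex is a cut vertex either.

i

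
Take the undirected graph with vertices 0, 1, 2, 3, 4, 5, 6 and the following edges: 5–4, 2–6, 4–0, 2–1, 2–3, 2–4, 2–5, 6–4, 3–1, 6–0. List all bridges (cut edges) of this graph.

The edges on the cycle 2-3-1-2 are not bridges since each lies on that cycle.
Every edge lies on some cycle, so there are no bridges.

none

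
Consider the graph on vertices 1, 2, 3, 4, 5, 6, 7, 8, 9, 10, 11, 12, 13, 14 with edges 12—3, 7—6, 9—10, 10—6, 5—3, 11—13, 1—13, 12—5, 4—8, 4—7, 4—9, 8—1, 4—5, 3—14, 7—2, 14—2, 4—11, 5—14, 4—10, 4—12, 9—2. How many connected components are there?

1

Starting from 1 we can reach 1, 2, 3, 4, 5, 6, 7, 8, 9, 10, 11, 12, 13, 14. That is one component of size 14.
Total: 1 component.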